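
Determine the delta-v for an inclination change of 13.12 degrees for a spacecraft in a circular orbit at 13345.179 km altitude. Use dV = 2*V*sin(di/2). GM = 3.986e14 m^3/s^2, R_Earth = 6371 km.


r = 19716.1790 km = 1.9716179e+07 m
V = sqrt(mu/r) = 4496.3206 m/s
di = 13.12 deg = 0.2289872 rad
dV = 2*V*sin(di/2) = 2*4496.3206*sin(0.1144936)
dV = 1027.3519 m/s = 1.0274 km/s

1.0274 km/s


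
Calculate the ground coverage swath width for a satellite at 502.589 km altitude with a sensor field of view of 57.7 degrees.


FOV = 57.7 deg = 1.0071 rad
swath = 2 * alt * tan(FOV/2) = 2 * 502.589 * tan(0.5035275)
swath = 2 * 502.589 * 0.5508916
swath = 553.7441 km

553.7441 km


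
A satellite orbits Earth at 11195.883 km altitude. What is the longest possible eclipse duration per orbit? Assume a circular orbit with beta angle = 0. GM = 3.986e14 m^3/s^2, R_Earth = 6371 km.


r = 17566.8830 km
T = 386.1909 min
Eclipse fraction = arcsin(R_E/r)/pi = arcsin(6371.0000/17566.8830)/pi
= arcsin(0.3626711)/pi = 0.1181351
Eclipse duration = 0.1181351 * 386.1909 = 45.6227 min

45.6227 minutes


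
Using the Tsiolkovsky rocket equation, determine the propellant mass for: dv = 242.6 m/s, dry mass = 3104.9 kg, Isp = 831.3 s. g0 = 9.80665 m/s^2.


ve = Isp * g0 = 831.3 * 9.80665 = 8152.268145 m/s
mass ratio = exp(dv/ve) = exp(242.6/8152.268145) = 1.03020580
m_prop = m_dry * (mr - 1) = 3104.9 * (1.03020580 - 1)
m_prop = 93.7860 kg

93.7860 kg


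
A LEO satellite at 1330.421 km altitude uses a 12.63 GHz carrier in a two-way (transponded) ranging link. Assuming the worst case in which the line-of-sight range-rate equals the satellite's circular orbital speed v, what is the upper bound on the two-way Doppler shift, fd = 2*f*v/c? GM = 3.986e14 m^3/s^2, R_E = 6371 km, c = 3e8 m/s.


r = 7.701421e+06 m
v = sqrt(mu/r) = 7194.2117 m/s (worst-case radial velocity)
f = 12.63 GHz = 1.263e+10 Hz
fd = 2*f*v/c = 2*1.263e+10*7194.2117/3.0e+08
fd = 605752.6270 Hz

605752.6270 Hz


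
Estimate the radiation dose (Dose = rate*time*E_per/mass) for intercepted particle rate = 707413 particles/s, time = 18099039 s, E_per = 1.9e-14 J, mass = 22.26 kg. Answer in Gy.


Total energy deposited = rate * time * E_per
  = 707413 * 18099039 * 1.9e-14 = 0.2432664 J
Dose = E_total / mass = 0.2432664 / 22.26
Dose = 0.01092841 Gy

0.0109 Gy


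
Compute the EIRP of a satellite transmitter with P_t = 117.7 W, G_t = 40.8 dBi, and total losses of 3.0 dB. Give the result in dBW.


Pt = 117.7 W = 20.7078 dBW
EIRP = Pt_dBW + Gt - losses = 20.7078 + 40.8 - 3.0 = 58.5078 dBW

58.5078 dBW


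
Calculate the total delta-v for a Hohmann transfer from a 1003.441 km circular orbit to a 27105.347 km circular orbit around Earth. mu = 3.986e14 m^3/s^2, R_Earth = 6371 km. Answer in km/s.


r1 = 7374.4410 km = 7.374441e+06 m
r2 = 33476.3470 km = 3.3476347e+07 m
dv1 = sqrt(mu/r1)*(sqrt(2*r2/(r1+r2)) - 1) = 2060.1535 m/s
dv2 = sqrt(mu/r2)*(1 - sqrt(2*r1/(r1+r2))) = 1377.2595 m/s
total dv = |dv1| + |dv2| = 2060.1535 + 1377.2595 = 3437.4130 m/s = 3.4374 km/s

3.4374 km/s


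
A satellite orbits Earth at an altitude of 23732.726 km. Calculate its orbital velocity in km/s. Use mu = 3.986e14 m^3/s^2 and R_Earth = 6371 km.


r = R_E + alt = 6371.0 + 23732.726 = 30103.7260 km = 3.0103726e+07 m
v = sqrt(mu/r) = sqrt(3.986e14 / 3.0103726e+07) = 3638.8028 m/s = 3.6388 km/s

3.6388 km/s


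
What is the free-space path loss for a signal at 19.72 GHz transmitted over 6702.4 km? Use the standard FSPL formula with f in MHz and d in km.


f = 19.72 GHz = 19720.0000 MHz
d = 6702.4 km
FSPL = 32.44 + 20*log10(19720.0000) + 20*log10(6702.4)
FSPL = 32.44 + 85.8981 + 76.5246
FSPL = 194.8627 dB

194.8627 dB


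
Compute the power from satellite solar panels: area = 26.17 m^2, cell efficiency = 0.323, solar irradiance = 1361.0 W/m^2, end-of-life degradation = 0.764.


P = area * eta * S * degradation
P = 26.17 * 0.323 * 1361.0 * 0.764
P = 8789.3696 W

8789.3696 W


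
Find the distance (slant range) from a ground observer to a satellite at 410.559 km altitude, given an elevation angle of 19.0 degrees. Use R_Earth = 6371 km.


h = 410.559 km, el = 19.0 deg
d = -R_E*sin(el) + sqrt((R_E*sin(el))^2 + 2*R_E*h + h^2)
d = -6371.0000*sin(0.3316126) + sqrt((6371.0000*0.3255682)^2 + 2*6371.0000*410.559 + 410.559^2)
d = 1040.6384 km

1040.6384 km


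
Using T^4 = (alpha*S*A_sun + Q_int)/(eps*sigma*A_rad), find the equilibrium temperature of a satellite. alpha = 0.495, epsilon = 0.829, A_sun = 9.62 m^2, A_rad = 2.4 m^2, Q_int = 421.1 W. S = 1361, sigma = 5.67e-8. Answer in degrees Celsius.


Numerator = alpha*S*A_sun + Q_int = 0.495*1361*9.62 + 421.1 = 6902.0459 W
Denominator = eps*sigma*A_rad = 0.829*5.67e-8*2.4 = 1.1281032e-07 W/K^4
T^4 = 6.1182753e+10 K^4
T = 497.3444 K = 224.1944 C

224.1944 degrees Celsius


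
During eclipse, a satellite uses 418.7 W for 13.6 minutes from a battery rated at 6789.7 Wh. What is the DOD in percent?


E_used = P * t / 60 = 418.7 * 13.6 / 60 = 94.9053 Wh
DOD = E_used / E_total * 100 = 94.9053 / 6789.7 * 100
DOD = 1.3978 %

1.3978 %


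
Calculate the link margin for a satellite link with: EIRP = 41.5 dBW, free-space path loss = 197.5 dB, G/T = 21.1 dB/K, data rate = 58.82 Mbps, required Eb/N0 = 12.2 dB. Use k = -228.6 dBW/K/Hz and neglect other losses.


C/N0 = EIRP - FSPL + G/T - k = 41.5 - 197.5 + 21.1 - (-228.6)
C/N0 = 93.7000 dB-Hz
R_b = 58.82 Mbps = 5.882e+07 bps -> 10*log10(R_b) = 77.6953 dB-Hz
Eb/N0 = C/N0 - 10*log10(R_b) = 93.7000 - 77.6953 = 16.0047 dB
Margin = Eb/N0 - Eb/N0_req = 16.0047 - 12.2 = 3.8047 dB (link closes)

3.8047 dB


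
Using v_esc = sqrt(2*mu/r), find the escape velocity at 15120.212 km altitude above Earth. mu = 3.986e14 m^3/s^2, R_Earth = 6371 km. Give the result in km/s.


r = 6371.0 + 15120.212 = 21491.2120 km = 2.1491212e+07 m
v_esc = sqrt(2*mu/r) = sqrt(2*3.986e14 / 2.1491212e+07)
v_esc = 6090.5034 m/s = 6.0905 km/s

6.0905 km/s


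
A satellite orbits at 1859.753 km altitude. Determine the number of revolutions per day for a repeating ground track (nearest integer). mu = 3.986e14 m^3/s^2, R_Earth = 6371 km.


r = 8.230753e+06 m
T = 2*pi*sqrt(r^3/mu) = 7431.3989 s = 123.8566 min
revs/day = 1440 / 123.8566 = 11.6263
Rounded: 12 revolutions per day

12 revolutions per day


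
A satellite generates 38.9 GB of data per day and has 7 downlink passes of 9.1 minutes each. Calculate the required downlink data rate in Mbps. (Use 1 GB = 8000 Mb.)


total contact time = 7 * 9.1 * 60 = 3822.0000 s
data = 38.9 GB = 311200.0000 Mb
rate = 311200.0000 / 3822.0000 = 81.4233 Mbps

81.4233 Mbps


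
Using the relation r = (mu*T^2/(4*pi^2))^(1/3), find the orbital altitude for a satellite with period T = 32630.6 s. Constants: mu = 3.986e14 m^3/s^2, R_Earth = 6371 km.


T = 32630.6 s
r = (mu*T^2/(4*pi^2))^(1/3) = (3.986e14 * 32630.6^2 / (4*pi^2))^(1/3)
r = 2.207035e+07 m = 22070.3503 km
alt = r - R_E = 22070.3503 - 6371 = 15699.3503 km

15699.3503 km


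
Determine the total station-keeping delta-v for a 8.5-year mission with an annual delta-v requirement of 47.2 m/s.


dV = rate * years = 47.2 * 8.5
dV = 401.2000 m/s

401.2000 m/s


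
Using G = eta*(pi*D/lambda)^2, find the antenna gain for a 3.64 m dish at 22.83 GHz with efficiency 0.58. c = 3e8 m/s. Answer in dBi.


lambda = c/f = 3e8 / 2.283e+10 = 0.0131406 m
G = eta*(pi*D/lambda)^2 = 0.58*(pi*3.64/0.0131406)^2
G = 439237.9134 (linear)
G = 10*log10(439237.9134) = 56.4270 dBi

56.4270 dBi


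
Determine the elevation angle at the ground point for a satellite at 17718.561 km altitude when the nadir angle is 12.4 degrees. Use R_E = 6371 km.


r = R_E + alt = 24089.5610 km
Law of sines in the satellite / Earth-center / ground-point triangle:
  sin(nadir)/R_E = sin(90 + el)/r  =>  cos(el) = (r/R_E)*sin(nadir)
cos(el) = (24089.5610 / 6371.0000) * sin(12.4 deg) = 0.8119416
el = arccos(0.8119416) = 35.7139 deg
(Earth-central angle = 90 - nadir - el = 41.8861 deg)

35.7139 degrees


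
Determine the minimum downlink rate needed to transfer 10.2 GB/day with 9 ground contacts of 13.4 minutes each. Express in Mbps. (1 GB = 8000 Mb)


total contact time = 9 * 13.4 * 60 = 7236.0000 s
data = 10.2 GB = 81600.0000 Mb
rate = 81600.0000 / 7236.0000 = 11.2769 Mbps

11.2769 Mbps


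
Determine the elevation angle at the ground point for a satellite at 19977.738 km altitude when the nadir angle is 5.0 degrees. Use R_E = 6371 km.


r = R_E + alt = 26348.7380 km
Law of sines in the satellite / Earth-center / ground-point triangle:
  sin(nadir)/R_E = sin(90 + el)/r  =>  cos(el) = (r/R_E)*sin(nadir)
cos(el) = (26348.7380 / 6371.0000) * sin(5.0 deg) = 0.3604526
el = arccos(0.3604526) = 68.8720 deg
(Earth-central angle = 90 - nadir - el = 16.1280 deg)

68.8720 degrees


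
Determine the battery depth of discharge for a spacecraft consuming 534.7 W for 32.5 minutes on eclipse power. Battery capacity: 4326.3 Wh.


E_used = P * t / 60 = 534.7 * 32.5 / 60 = 289.6292 Wh
DOD = E_used / E_total * 100 = 289.6292 / 4326.3 * 100
DOD = 6.6946 %

6.6946 %


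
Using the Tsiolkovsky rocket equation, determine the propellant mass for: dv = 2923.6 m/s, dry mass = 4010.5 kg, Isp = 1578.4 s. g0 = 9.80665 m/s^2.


ve = Isp * g0 = 1578.4 * 9.80665 = 15478.816360 m/s
mass ratio = exp(dv/ve) = exp(2923.6/15478.816360) = 1.20789297
m_prop = m_dry * (mr - 1) = 4010.5 * (1.20789297 - 1)
m_prop = 833.7547 kg

833.7547 kg


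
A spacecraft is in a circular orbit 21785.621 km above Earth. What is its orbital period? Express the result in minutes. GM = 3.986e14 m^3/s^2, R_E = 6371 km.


r = 28156.6210 km = 2.8156621e+07 m
T = 2*pi*sqrt(r^3/mu) = 2*pi*sqrt(2.2322437e+22 / 3.986e14)
T = 47019.9349 s = 783.6656 min

783.6656 minutes


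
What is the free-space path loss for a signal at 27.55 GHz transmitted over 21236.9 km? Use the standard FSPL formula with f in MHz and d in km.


f = 27.55 GHz = 27550.0000 MHz
d = 21236.9 km
FSPL = 32.44 + 20*log10(27550.0000) + 20*log10(21236.9)
FSPL = 32.44 + 88.8024 + 86.5418
FSPL = 207.7843 dB

207.7843 dB


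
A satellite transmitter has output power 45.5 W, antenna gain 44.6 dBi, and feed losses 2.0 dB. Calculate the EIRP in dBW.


Pt = 45.5 W = 16.5801 dBW
EIRP = Pt_dBW + Gt - losses = 16.5801 + 44.6 - 2.0 = 59.1801 dBW

59.1801 dBW


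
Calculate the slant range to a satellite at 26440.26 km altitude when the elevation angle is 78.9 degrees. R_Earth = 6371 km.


h = 26440.26 km, el = 78.9 deg
d = -R_E*sin(el) + sqrt((R_E*sin(el))^2 + 2*R_E*h + h^2)
d = -6371.0000*sin(1.3771) + sqrt((6371.0000*0.9812927)^2 + 2*6371.0000*26440.26 + 26440.26^2)
d = 26536.5107 km

26536.5107 km


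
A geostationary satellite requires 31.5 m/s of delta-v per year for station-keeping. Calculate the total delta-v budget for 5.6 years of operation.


dV = rate * years = 31.5 * 5.6
dV = 176.4000 m/s

176.4000 m/s


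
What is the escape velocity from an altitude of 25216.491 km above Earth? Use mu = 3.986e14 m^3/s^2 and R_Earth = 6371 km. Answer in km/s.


r = 6371.0 + 25216.491 = 31587.4910 km = 3.1587491e+07 m
v_esc = sqrt(2*mu/r) = sqrt(2*3.986e14 / 3.1587491e+07)
v_esc = 5023.7276 m/s = 5.0237 km/s

5.0237 km/s


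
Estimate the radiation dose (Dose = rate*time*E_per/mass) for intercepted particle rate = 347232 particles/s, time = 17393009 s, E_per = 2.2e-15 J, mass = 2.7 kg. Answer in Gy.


Total energy deposited = rate * time * E_per
  = 347232 * 17393009 * 2.2e-15 = 0.0132867 J
Dose = E_total / mass = 0.0132867 / 2.7
Dose = 0.004921 Gy

0.0049 Gy


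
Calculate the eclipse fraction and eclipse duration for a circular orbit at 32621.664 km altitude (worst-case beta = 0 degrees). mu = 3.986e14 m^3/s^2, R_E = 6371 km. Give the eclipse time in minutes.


r = 38992.6640 km
T = 1277.1277 min
Eclipse fraction = arcsin(R_E/r)/pi = arcsin(6371.0000/38992.6640)/pi
= arcsin(0.1633897)/pi = 0.05224279
Eclipse duration = 0.05224279 * 1277.1277 = 66.7207 min

66.7207 minutes


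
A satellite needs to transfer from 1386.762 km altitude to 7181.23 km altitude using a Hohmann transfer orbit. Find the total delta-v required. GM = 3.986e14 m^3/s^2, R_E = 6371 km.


r1 = 7757.7620 km = 7.757762e+06 m
r2 = 13552.2300 km = 1.355223e+07 m
dv1 = sqrt(mu/r1)*(sqrt(2*r2/(r1+r2)) - 1) = 916.0131 m/s
dv2 = sqrt(mu/r2)*(1 - sqrt(2*r1/(r1+r2))) = 795.7058 m/s
total dv = |dv1| + |dv2| = 916.0131 + 795.7058 = 1711.7188 m/s = 1.7117 km/s

1.7117 km/s


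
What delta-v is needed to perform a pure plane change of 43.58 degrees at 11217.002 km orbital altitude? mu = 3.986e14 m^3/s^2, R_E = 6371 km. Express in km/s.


r = 17588.0020 km = 1.7588002e+07 m
V = sqrt(mu/r) = 4760.5858 m/s
di = 43.58 deg = 0.7606145 rad
dV = 2*V*sin(di/2) = 2*4760.5858*sin(0.3803072)
dV = 3534.3139 m/s = 3.5343 km/s

3.5343 km/s


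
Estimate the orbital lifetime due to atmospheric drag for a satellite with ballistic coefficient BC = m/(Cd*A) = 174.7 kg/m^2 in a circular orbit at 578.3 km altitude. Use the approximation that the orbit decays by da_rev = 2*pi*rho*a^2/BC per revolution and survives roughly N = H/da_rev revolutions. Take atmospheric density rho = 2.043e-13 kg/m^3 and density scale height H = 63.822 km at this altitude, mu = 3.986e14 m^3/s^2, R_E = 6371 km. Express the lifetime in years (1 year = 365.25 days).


a = R_E + alt = 6949.3000 km = 6.9493e+06 m
da_rev = 2*pi*rho*a^2/BC = 2*pi*2.043e-13*(6.9493e+06)^2/174.7 = 0.354843988 m per revolution
N = H/da_rev = 63822.0000 m / 0.354843988 m = 179859.3248 revolutions
P = 2*pi*sqrt(a^3/mu) = 5765.3120 s
lifetime = N*P = 179859.3248 * 5765.3120 = 1.0369451e+09 s = 12001.6796 days
years = 12001.6796 / 365.25 = 32.8588 years

32.8588 years


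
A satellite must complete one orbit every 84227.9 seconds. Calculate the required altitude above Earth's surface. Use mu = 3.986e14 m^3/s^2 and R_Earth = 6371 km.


T = 84227.9 s
r = (mu*T^2/(4*pi^2))^(1/3) = (3.986e14 * 84227.9^2 / (4*pi^2))^(1/3)
r = 4.1530118e+07 m = 41530.1183 km
alt = r - R_E = 41530.1183 - 6371 = 35159.1183 km

35159.1183 km


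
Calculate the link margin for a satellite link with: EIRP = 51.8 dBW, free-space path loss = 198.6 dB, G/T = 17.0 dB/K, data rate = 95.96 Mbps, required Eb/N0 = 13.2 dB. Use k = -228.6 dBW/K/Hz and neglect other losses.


C/N0 = EIRP - FSPL + G/T - k = 51.8 - 198.6 + 17.0 - (-228.6)
C/N0 = 98.8000 dB-Hz
R_b = 95.96 Mbps = 9.596e+07 bps -> 10*log10(R_b) = 79.8209 dB-Hz
Eb/N0 = C/N0 - 10*log10(R_b) = 98.8000 - 79.8209 = 18.9791 dB
Margin = Eb/N0 - Eb/N0_req = 18.9791 - 13.2 = 5.7791 dB (link closes)

5.7791 dB


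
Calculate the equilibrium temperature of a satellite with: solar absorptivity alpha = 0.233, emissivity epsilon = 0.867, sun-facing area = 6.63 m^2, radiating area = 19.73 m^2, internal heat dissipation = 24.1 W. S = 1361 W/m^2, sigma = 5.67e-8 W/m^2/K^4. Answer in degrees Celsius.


Numerator = alpha*S*A_sun + Q_int = 0.233*1361*6.63 + 24.1 = 2126.5592 W
Denominator = eps*sigma*A_rad = 0.867*5.67e-8*19.73 = 9.699051e-07 W/K^4
T^4 = 2.1925436e+09 K^4
T = 216.3899 K = -56.7601 C

-56.7601 degrees Celsius


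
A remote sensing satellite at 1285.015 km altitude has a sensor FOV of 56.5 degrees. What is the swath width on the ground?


FOV = 56.5 deg = 0.986111 rad
swath = 2 * alt * tan(FOV/2) = 2 * 1285.015 * tan(0.4930555)
swath = 2 * 1285.015 * 0.5373194
swath = 1380.9269 km

1380.9269 km


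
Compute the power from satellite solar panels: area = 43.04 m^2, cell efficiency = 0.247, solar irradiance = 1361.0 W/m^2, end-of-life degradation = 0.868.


P = area * eta * S * degradation
P = 43.04 * 0.247 * 1361.0 * 0.868
P = 12558.7688 W

12558.7688 W


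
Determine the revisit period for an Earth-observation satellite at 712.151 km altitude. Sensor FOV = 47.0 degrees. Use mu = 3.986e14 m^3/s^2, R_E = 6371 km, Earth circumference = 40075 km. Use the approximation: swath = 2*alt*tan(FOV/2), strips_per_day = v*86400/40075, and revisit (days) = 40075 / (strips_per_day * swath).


swath = 2*712.151*tan(0.4101524) = 619.3041 km
v = sqrt(mu/r) = 7501.6258 m/s = 7.5016 km/s
strips/day = v*86400/40075 = 7.5016*86400/40075 = 16.1732
coverage/day = strips * swath = 16.1732 * 619.3041 = 10016.1216 km
revisit = 40075 / 10016.1216 = 4.0010 days

4.0010 days


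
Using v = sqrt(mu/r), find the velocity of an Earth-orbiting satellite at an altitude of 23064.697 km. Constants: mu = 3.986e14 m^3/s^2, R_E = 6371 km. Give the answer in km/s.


r = R_E + alt = 6371.0 + 23064.697 = 29435.6970 km = 2.9435697e+07 m
v = sqrt(mu/r) = sqrt(3.986e14 / 2.9435697e+07) = 3679.8616 m/s = 3.6799 km/s

3.6799 km/s


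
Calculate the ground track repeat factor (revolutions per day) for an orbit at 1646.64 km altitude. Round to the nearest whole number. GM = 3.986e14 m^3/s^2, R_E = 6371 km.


r = 8.01764e+06 m
T = 2*pi*sqrt(r^3/mu) = 7144.6515 s = 119.0775 min
revs/day = 1440 / 119.0775 = 12.0930
Rounded: 12 revolutions per day

12 revolutions per day


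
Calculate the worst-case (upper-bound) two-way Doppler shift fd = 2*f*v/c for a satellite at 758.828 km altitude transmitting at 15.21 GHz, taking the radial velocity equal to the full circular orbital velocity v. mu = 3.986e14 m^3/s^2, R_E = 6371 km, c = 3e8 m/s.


r = 7.129828e+06 m
v = sqrt(mu/r) = 7477.0300 m/s (worst-case radial velocity)
f = 15.21 GHz = 1.521e+10 Hz
fd = 2*f*v/c = 2*1.521e+10*7477.0300/3.0e+08
fd = 758170.8376 Hz

758170.8376 Hz


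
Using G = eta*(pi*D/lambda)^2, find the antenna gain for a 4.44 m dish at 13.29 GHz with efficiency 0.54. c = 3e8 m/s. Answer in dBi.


lambda = c/f = 3e8 / 1.329e+10 = 0.02257336 m
G = eta*(pi*D/lambda)^2 = 0.54*(pi*4.44/0.02257336)^2
G = 206189.6673 (linear)
G = 10*log10(206189.6673) = 53.1427 dBi

53.1427 dBi


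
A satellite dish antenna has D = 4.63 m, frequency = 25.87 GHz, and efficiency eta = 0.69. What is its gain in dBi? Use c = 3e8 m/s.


lambda = c/f = 3e8 / 2.587e+10 = 0.01159644 m
G = eta*(pi*D/lambda)^2 = 0.69*(pi*4.63/0.01159644)^2
G = 1.0855783e+06 (linear)
G = 10*log10(1.0855783e+06) = 60.3566 dBi

60.3566 dBi


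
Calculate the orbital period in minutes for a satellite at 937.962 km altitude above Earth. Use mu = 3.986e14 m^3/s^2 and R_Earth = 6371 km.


r = 7308.9620 km = 7.308962e+06 m
T = 2*pi*sqrt(r^3/mu) = 2*pi*sqrt(3.9045151e+20 / 3.986e14)
T = 6218.6309 s = 103.6438 min

103.6438 minutes


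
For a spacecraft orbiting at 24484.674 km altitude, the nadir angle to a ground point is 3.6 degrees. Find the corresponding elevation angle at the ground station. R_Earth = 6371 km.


r = R_E + alt = 30855.6740 km
Law of sines in the satellite / Earth-center / ground-point triangle:
  sin(nadir)/R_E = sin(90 + el)/r  =>  cos(el) = (r/R_E)*sin(nadir)
cos(el) = (30855.6740 / 6371.0000) * sin(3.6 deg) = 0.3041036
el = arccos(0.3041036) = 72.2958 deg
(Earth-central angle = 90 - nadir - el = 14.1042 deg)

72.2958 degrees


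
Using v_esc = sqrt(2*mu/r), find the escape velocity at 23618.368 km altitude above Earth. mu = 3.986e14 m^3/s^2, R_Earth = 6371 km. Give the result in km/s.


r = 6371.0 + 23618.368 = 29989.3680 km = 2.9989368e+07 m
v_esc = sqrt(2*mu/r) = sqrt(2*3.986e14 / 2.9989368e+07)
v_esc = 5155.8466 m/s = 5.1558 km/s

5.1558 km/s


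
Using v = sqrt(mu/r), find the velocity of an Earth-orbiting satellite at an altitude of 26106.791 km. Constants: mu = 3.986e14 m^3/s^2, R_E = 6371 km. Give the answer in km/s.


r = R_E + alt = 6371.0 + 26106.791 = 32477.7910 km = 3.2477791e+07 m
v = sqrt(mu/r) = sqrt(3.986e14 / 3.2477791e+07) = 3503.2845 m/s = 3.5033 km/s

3.5033 km/s


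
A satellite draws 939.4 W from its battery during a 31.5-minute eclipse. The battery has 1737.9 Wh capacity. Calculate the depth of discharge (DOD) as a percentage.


E_used = P * t / 60 = 939.4 * 31.5 / 60 = 493.1850 Wh
DOD = E_used / E_total * 100 = 493.1850 / 1737.9 * 100
DOD = 28.3782 %

28.3782 %


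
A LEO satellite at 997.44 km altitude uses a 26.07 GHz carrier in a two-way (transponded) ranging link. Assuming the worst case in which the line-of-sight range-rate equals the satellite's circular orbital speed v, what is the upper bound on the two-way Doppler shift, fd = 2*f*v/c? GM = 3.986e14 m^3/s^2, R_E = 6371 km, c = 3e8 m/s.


r = 7.36844e+06 m
v = sqrt(mu/r) = 7354.9694 m/s (worst-case radial velocity)
f = 26.07 GHz = 2.607e+10 Hz
fd = 2*f*v/c = 2*2.607e+10*7354.9694/3.0e+08
fd = 1.2782937e+06 Hz

1.2783e+06 Hz


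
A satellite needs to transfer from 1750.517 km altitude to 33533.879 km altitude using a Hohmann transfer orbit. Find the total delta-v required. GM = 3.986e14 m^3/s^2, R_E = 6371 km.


r1 = 8121.5170 km = 8.121517e+06 m
r2 = 39904.8790 km = 3.9904879e+07 m
dv1 = sqrt(mu/r1)*(sqrt(2*r2/(r1+r2)) - 1) = 2025.3699 m/s
dv2 = sqrt(mu/r2)*(1 - sqrt(2*r1/(r1+r2))) = 1322.4832 m/s
total dv = |dv1| + |dv2| = 2025.3699 + 1322.4832 = 3347.8531 m/s = 3.3479 km/s

3.3479 km/s


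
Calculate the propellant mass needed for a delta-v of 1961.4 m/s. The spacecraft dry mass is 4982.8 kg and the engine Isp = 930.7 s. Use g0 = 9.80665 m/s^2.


ve = Isp * g0 = 930.7 * 9.80665 = 9127.049155 m/s
mass ratio = exp(dv/ve) = exp(1961.4/9127.049155) = 1.23973753
m_prop = m_dry * (mr - 1) = 4982.8 * (1.23973753 - 1)
m_prop = 1194.5642 kg

1194.5642 kg


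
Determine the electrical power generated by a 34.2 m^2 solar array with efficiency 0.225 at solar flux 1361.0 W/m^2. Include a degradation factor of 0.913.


P = area * eta * S * degradation
P = 34.2 * 0.225 * 1361.0 * 0.913
P = 9561.7531 W

9561.7531 W


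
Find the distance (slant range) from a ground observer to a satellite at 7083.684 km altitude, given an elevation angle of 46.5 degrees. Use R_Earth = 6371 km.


h = 7083.684 km, el = 46.5 deg
d = -R_E*sin(el) + sqrt((R_E*sin(el))^2 + 2*R_E*h + h^2)
d = -6371.0000*sin(0.8115781) + sqrt((6371.0000*0.7253744)^2 + 2*6371.0000*7083.684 + 7083.684^2)
d = 8098.5396 km

8098.5396 km


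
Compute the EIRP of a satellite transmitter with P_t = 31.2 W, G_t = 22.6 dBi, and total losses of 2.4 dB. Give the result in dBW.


Pt = 31.2 W = 14.9415 dBW
EIRP = Pt_dBW + Gt - losses = 14.9415 + 22.6 - 2.4 = 35.1415 dBW

35.1415 dBW


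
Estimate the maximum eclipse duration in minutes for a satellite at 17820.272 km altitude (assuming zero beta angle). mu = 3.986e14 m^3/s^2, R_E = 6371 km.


r = 24191.2720 km
T = 624.0912 min
Eclipse fraction = arcsin(R_E/r)/pi = arcsin(6371.0000/24191.2720)/pi
= arcsin(0.2633594)/pi = 0.08483052
Eclipse duration = 0.08483052 * 624.0912 = 52.9420 min

52.9420 minutes


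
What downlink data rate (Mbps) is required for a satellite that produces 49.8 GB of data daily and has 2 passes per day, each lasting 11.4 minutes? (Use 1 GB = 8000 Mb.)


total contact time = 2 * 11.4 * 60 = 1368.0000 s
data = 49.8 GB = 398400.0000 Mb
rate = 398400.0000 / 1368.0000 = 291.2281 Mbps

291.2281 Mbps


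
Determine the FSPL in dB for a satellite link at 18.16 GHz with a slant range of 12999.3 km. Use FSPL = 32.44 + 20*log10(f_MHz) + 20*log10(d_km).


f = 18.16 GHz = 18160.0000 MHz
d = 12999.3 km
FSPL = 32.44 + 20*log10(18160.0000) + 20*log10(12999.3)
FSPL = 32.44 + 85.1823 + 82.2784
FSPL = 199.9007 dB

199.9007 dB


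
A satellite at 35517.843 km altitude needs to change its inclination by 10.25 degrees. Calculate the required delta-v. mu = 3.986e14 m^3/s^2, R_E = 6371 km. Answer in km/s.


r = 41888.8430 km = 4.1888843e+07 m
V = sqrt(mu/r) = 3084.7464 m/s
di = 10.25 deg = 0.1788962 rad
dV = 2*V*sin(di/2) = 2*3084.7464*sin(0.08944812)
dV = 551.1140 m/s = 0.551114 km/s

0.5511 km/s


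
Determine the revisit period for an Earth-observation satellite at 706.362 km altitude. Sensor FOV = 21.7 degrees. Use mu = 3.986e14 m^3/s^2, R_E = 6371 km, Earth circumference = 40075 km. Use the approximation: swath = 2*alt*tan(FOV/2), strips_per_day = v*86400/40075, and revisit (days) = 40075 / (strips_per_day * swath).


swath = 2*706.362*tan(0.1893682) = 270.7694 km
v = sqrt(mu/r) = 7504.6932 m/s = 7.5047 km/s
strips/day = v*86400/40075 = 7.5047*86400/40075 = 16.1798
coverage/day = strips * swath = 16.1798 * 270.7694 = 4380.9952 km
revisit = 40075 / 4380.9952 = 9.1475 days

9.1475 days


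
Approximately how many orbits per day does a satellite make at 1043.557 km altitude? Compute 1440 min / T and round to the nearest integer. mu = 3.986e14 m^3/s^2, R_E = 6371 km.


r = 7.414557e+06 m
T = 2*pi*sqrt(r^3/mu) = 6353.8804 s = 105.8980 min
revs/day = 1440 / 105.8980 = 13.5980
Rounded: 14 revolutions per day

14 revolutions per day


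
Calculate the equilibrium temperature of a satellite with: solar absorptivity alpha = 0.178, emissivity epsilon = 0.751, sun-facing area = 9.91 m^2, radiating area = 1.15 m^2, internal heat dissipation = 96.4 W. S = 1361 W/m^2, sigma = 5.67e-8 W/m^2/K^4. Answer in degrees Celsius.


Numerator = alpha*S*A_sun + Q_int = 0.178*1361*9.91 + 96.4 = 2497.1768 W
Denominator = eps*sigma*A_rad = 0.751*5.67e-8*1.15 = 4.8968955e-08 W/K^4
T^4 = 5.09951e+10 K^4
T = 475.2062 K = 202.0562 C

202.0562 degrees Celsius


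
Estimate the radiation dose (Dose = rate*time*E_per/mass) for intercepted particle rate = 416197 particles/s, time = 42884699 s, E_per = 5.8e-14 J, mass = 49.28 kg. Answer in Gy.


Total energy deposited = rate * time * E_per
  = 416197 * 42884699 * 5.8e-14 = 1.0352 J
Dose = E_total / mass = 1.0352 / 49.28
Dose = 0.02100674 Gy

0.0210 Gy


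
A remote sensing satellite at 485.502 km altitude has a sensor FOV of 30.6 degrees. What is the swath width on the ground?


FOV = 30.6 deg = 0.5340708 rad
swath = 2 * alt * tan(FOV/2) = 2 * 485.502 * tan(0.2670354)
swath = 2 * 485.502 * 0.273569
swath = 265.6366 km

265.6366 km


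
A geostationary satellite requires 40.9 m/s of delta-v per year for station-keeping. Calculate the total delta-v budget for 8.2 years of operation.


dV = rate * years = 40.9 * 8.2
dV = 335.3800 m/s

335.3800 m/s


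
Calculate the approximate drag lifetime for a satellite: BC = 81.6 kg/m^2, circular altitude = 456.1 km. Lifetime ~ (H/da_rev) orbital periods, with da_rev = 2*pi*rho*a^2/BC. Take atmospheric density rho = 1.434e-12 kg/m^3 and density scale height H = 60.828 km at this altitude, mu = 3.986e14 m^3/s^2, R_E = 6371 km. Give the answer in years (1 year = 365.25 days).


a = R_E + alt = 6827.1000 km = 6.8271e+06 m
da_rev = 2*pi*rho*a^2/BC = 2*pi*1.434e-12*(6.8271e+06)^2/81.6 = 5.146493 m per revolution
N = H/da_rev = 60828.0000 m / 5.146493 m = 11819.3107 revolutions
P = 2*pi*sqrt(a^3/mu) = 5613.9122 s
lifetime = N*P = 11819.3107 * 5613.9122 = 6.6352573e+07 s = 767.9696 days
years = 767.9696 / 365.25 = 2.1026 years

2.1026 years


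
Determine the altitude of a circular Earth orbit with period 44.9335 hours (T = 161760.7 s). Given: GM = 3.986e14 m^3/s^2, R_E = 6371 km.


T = 161760.7 s
r = (mu*T^2/(4*pi^2))^(1/3) = (3.986e14 * 161760.7^2 / (4*pi^2))^(1/3)
r = 6.4166428e+07 m = 64166.4281 km
alt = r - R_E = 64166.4281 - 6371 = 57795.4281 km

57795.4281 km


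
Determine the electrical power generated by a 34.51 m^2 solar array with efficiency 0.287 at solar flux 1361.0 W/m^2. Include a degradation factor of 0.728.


P = area * eta * S * degradation
P = 34.51 * 0.287 * 1361.0 * 0.728
P = 9813.3290 W

9813.3290 W


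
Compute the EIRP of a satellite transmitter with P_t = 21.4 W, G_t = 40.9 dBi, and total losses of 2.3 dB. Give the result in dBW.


Pt = 21.4 W = 13.3041 dBW
EIRP = Pt_dBW + Gt - losses = 13.3041 + 40.9 - 2.3 = 51.9041 dBW

51.9041 dBW


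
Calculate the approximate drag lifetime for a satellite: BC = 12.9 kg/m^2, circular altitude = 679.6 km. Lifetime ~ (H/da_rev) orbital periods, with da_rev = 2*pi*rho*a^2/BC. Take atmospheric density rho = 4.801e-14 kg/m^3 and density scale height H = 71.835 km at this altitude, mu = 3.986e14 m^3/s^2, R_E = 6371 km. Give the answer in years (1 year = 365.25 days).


a = R_E + alt = 7050.6000 km = 7.0506e+06 m
da_rev = 2*pi*rho*a^2/BC = 2*pi*4.801e-14*(7.0506e+06)^2/12.9 = 1.162449 m per revolution
N = H/da_rev = 71835.0000 m / 1.162449 m = 61796.2439 revolutions
P = 2*pi*sqrt(a^3/mu) = 5891.8317 s
lifetime = N*P = 61796.2439 * 5891.8317 = 3.6409307e+08 s = 4214.0402 days
years = 4214.0402 / 365.25 = 11.5374 years

11.5374 years


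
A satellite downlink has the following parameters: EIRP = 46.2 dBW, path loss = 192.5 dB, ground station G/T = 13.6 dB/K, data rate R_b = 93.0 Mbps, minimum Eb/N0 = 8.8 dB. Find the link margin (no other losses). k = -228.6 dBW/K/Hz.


C/N0 = EIRP - FSPL + G/T - k = 46.2 - 192.5 + 13.6 - (-228.6)
C/N0 = 95.9000 dB-Hz
R_b = 93.0 Mbps = 9.3e+07 bps -> 10*log10(R_b) = 79.6848 dB-Hz
Eb/N0 = C/N0 - 10*log10(R_b) = 95.9000 - 79.6848 = 16.2152 dB
Margin = Eb/N0 - Eb/N0_req = 16.2152 - 8.8 = 7.4152 dB (link closes)

7.4152 dB


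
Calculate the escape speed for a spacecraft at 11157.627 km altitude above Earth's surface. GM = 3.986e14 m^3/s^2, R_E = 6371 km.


r = 6371.0 + 11157.627 = 17528.6270 km = 1.7528627e+07 m
v_esc = sqrt(2*mu/r) = sqrt(2*3.986e14 / 1.7528627e+07)
v_esc = 6743.8778 m/s = 6.7439 km/s

6.7439 km/s


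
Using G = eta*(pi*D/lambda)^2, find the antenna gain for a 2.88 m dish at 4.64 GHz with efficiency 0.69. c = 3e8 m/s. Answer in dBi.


lambda = c/f = 3e8 / 4.64e+09 = 0.06465517 m
G = eta*(pi*D/lambda)^2 = 0.69*(pi*2.88/0.06465517)^2
G = 13512.2373 (linear)
G = 10*log10(13512.2373) = 41.3073 dBi

41.3073 dBi


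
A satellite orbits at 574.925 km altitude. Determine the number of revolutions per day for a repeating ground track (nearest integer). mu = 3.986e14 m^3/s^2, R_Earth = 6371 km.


r = 6.945925e+06 m
T = 2*pi*sqrt(r^3/mu) = 5761.1125 s = 96.0185 min
revs/day = 1440 / 96.0185 = 14.9971
Rounded: 15 revolutions per day

15 revolutions per day


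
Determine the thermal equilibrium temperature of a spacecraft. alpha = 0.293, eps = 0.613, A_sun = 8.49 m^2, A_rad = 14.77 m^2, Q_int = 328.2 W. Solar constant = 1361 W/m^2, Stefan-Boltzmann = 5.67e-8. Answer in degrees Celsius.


Numerator = alpha*S*A_sun + Q_int = 0.293*1361*8.49 + 328.2 = 3713.7828 W
Denominator = eps*sigma*A_rad = 0.613*5.67e-8*14.77 = 5.1336237e-07 W/K^4
T^4 = 7.2342326e+09 K^4
T = 291.6407 K = 18.4907 C

18.4907 degrees Celsius


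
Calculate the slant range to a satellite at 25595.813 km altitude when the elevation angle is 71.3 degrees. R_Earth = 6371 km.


h = 25595.813 km, el = 71.3 deg
d = -R_E*sin(el) + sqrt((R_E*sin(el))^2 + 2*R_E*h + h^2)
d = -6371.0000*sin(1.2444) + sqrt((6371.0000*0.9472103)^2 + 2*6371.0000*25595.813 + 25595.813^2)
d = 25866.8094 km

25866.8094 km


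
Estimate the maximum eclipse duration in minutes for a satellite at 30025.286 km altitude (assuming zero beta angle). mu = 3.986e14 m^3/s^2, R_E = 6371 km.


r = 36396.2860 km
T = 1151.7165 min
Eclipse fraction = arcsin(R_E/r)/pi = arcsin(6371.0000/36396.2860)/pi
= arcsin(0.1750453)/pi = 0.0560072
Eclipse duration = 0.0560072 * 1151.7165 = 64.5044 min

64.5044 minutes


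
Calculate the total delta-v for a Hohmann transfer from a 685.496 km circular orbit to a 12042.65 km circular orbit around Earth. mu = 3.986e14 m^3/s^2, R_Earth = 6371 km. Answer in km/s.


r1 = 7056.4960 km = 7.056496e+06 m
r2 = 18413.6500 km = 1.841365e+07 m
dv1 = sqrt(mu/r1)*(sqrt(2*r2/(r1+r2)) - 1) = 1521.6155 m/s
dv2 = sqrt(mu/r2)*(1 - sqrt(2*r1/(r1+r2))) = 1189.3127 m/s
total dv = |dv1| + |dv2| = 1521.6155 + 1189.3127 = 2710.9282 m/s = 2.7109 km/s

2.7109 km/s


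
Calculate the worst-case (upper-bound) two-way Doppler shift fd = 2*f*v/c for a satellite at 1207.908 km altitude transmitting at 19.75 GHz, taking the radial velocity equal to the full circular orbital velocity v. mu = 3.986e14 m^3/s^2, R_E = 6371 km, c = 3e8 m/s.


r = 7.578908e+06 m
v = sqrt(mu/r) = 7252.1258 m/s (worst-case radial velocity)
f = 19.75 GHz = 1.975e+10 Hz
fd = 2*f*v/c = 2*1.975e+10*7252.1258/3.0e+08
fd = 954863.2315 Hz

954863.2315 Hz


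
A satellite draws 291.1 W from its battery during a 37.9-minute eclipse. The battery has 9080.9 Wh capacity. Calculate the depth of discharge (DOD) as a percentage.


E_used = P * t / 60 = 291.1 * 37.9 / 60 = 183.8782 Wh
DOD = E_used / E_total * 100 = 183.8782 / 9080.9 * 100
DOD = 2.0249 %

2.0249 %


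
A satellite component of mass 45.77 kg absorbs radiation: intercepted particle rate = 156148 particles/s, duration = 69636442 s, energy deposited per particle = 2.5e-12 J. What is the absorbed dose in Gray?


Total energy deposited = rate * time * E_per
  = 156148 * 69636442 * 2.5e-12 = 27.1840 J
Dose = E_total / mass = 27.1840 / 45.77
Dose = 0.5939257 Gy

0.5939 Gy


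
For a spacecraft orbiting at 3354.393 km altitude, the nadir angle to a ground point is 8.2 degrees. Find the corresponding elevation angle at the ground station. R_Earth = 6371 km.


r = R_E + alt = 9725.3930 km
Law of sines in the satellite / Earth-center / ground-point triangle:
  sin(nadir)/R_E = sin(90 + el)/r  =>  cos(el) = (r/R_E)*sin(nadir)
cos(el) = (9725.3930 / 6371.0000) * sin(8.2 deg) = 0.2177244
el = arccos(0.2177244) = 77.4246 deg
(Earth-central angle = 90 - nadir - el = 4.3754 deg)

77.4246 degrees


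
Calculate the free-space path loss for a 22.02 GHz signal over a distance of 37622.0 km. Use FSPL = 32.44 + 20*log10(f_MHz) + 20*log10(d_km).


f = 22.02 GHz = 22020.0000 MHz
d = 37622.0 km
FSPL = 32.44 + 20*log10(22020.0000) + 20*log10(37622.0)
FSPL = 32.44 + 86.8563 + 91.5088
FSPL = 210.8052 dB

210.8052 dB


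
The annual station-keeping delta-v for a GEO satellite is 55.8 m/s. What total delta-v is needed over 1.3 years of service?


dV = rate * years = 55.8 * 1.3
dV = 72.5400 m/s

72.5400 m/s


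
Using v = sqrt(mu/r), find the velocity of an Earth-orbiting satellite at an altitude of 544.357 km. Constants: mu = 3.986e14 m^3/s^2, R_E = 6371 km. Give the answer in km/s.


r = R_E + alt = 6371.0 + 544.357 = 6915.3570 km = 6.915357e+06 m
v = sqrt(mu/r) = sqrt(3.986e14 / 6.915357e+06) = 7592.0899 m/s = 7.5921 km/s

7.5921 km/s


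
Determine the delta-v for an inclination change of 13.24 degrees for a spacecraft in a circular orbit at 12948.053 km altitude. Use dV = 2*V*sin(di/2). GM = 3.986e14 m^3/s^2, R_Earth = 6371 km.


r = 19319.0530 km = 1.9319053e+07 m
V = sqrt(mu/r) = 4542.2991 m/s
di = 13.24 deg = 0.2310816 rad
dV = 2*V*sin(di/2) = 2*4542.2991*sin(0.1155408)
dV = 1047.3079 m/s = 1.0473 km/s

1.0473 km/s


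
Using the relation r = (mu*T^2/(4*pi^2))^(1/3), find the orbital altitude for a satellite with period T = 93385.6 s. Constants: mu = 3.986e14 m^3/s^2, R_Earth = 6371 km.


T = 93385.6 s
r = (mu*T^2/(4*pi^2))^(1/3) = (3.986e14 * 93385.6^2 / (4*pi^2))^(1/3)
r = 4.4488298e+07 m = 44488.2984 km
alt = r - R_E = 44488.2984 - 6371 = 38117.2984 km

38117.2984 km


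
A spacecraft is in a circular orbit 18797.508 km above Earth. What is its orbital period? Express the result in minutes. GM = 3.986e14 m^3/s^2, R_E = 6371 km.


r = 25168.5080 km = 2.5168508e+07 m
T = 2*pi*sqrt(r^3/mu) = 2*pi*sqrt(1.5943087e+22 / 3.986e14)
T = 39737.2152 s = 662.2869 min

662.2869 minutes


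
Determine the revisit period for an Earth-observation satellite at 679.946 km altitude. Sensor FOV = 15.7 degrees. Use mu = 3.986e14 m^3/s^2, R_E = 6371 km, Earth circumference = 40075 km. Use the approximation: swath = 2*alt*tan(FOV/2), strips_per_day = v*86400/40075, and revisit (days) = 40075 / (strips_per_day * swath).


swath = 2*679.946*tan(0.1370083) = 187.4912 km
v = sqrt(mu/r) = 7518.7380 m/s = 7.5187 km/s
strips/day = v*86400/40075 = 7.5187*86400/40075 = 16.2101
coverage/day = strips * swath = 16.2101 * 187.4912 = 3039.2470 km
revisit = 40075 / 3039.2470 = 13.1858 days

13.1858 days


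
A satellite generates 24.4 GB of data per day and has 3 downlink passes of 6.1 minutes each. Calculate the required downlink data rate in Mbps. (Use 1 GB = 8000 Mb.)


total contact time = 3 * 6.1 * 60 = 1098.0000 s
data = 24.4 GB = 195200.0000 Mb
rate = 195200.0000 / 1098.0000 = 177.7778 Mbps

177.7778 Mbps


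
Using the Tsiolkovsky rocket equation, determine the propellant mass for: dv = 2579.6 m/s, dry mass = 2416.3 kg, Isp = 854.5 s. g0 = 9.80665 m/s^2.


ve = Isp * g0 = 854.5 * 9.80665 = 8379.782425 m/s
mass ratio = exp(dv/ve) = exp(2579.6/8379.782425) = 1.36047806
m_prop = m_dry * (mr - 1) = 2416.3 * (1.36047806 - 1)
m_prop = 871.0231 kg

871.0231 kg


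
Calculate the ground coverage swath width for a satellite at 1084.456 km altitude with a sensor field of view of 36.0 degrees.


FOV = 36.0 deg = 0.6283185 rad
swath = 2 * alt * tan(FOV/2) = 2 * 1084.456 * tan(0.3141593)
swath = 2 * 1084.456 * 0.3249197
swath = 704.7222 km

704.7222 km


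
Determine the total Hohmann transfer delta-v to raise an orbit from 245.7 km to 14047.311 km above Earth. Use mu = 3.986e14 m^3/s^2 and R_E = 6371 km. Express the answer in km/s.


r1 = 6616.7000 km = 6.6167e+06 m
r2 = 20418.3110 km = 2.0418311e+07 m
dv1 = sqrt(mu/r1)*(sqrt(2*r2/(r1+r2)) - 1) = 1777.6068 m/s
dv2 = sqrt(mu/r2)*(1 - sqrt(2*r1/(r1+r2))) = 1327.1070 m/s
total dv = |dv1| + |dv2| = 1777.6068 + 1327.1070 = 3104.7138 m/s = 3.1047 km/s

3.1047 km/s


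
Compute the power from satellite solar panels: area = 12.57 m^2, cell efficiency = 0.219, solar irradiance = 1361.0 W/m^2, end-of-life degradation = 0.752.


P = area * eta * S * degradation
P = 12.57 * 0.219 * 1361.0 * 0.752
P = 2817.4444 W

2817.4444 W


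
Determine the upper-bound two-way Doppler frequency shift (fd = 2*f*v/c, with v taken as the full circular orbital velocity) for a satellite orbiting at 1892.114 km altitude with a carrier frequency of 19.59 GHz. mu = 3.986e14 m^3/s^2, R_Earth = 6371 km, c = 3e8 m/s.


r = 8.263114e+06 m
v = sqrt(mu/r) = 6945.3922 m/s (worst-case radial velocity)
f = 19.59 GHz = 1.959e+10 Hz
fd = 2*f*v/c = 2*1.959e+10*6945.3922/3.0e+08
fd = 907068.2213 Hz

907068.2213 Hz


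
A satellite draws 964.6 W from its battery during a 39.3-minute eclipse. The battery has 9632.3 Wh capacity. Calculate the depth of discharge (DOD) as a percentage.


E_used = P * t / 60 = 964.6 * 39.3 / 60 = 631.8130 Wh
DOD = E_used / E_total * 100 = 631.8130 / 9632.3 * 100
DOD = 6.5593 %

6.5593 %


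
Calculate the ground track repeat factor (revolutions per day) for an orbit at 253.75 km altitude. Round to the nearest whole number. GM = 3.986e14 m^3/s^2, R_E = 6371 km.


r = 6.62475e+06 m
T = 2*pi*sqrt(r^3/mu) = 5366.1828 s = 89.4364 min
revs/day = 1440 / 89.4364 = 16.1008
Rounded: 16 revolutions per day

16 revolutions per day


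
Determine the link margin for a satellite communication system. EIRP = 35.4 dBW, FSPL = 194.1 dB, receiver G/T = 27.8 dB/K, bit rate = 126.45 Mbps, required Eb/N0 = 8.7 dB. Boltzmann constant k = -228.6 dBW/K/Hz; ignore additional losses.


C/N0 = EIRP - FSPL + G/T - k = 35.4 - 194.1 + 27.8 - (-228.6)
C/N0 = 97.7000 dB-Hz
R_b = 126.45 Mbps = 1.2645e+08 bps -> 10*log10(R_b) = 81.0192 dB-Hz
Eb/N0 = C/N0 - 10*log10(R_b) = 97.7000 - 81.0192 = 16.6808 dB
Margin = Eb/N0 - Eb/N0_req = 16.6808 - 8.7 = 7.9808 dB (link closes)

7.9808 dB


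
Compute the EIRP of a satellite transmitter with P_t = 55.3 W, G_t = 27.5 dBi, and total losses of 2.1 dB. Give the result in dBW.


Pt = 55.3 W = 17.4273 dBW
EIRP = Pt_dBW + Gt - losses = 17.4273 + 27.5 - 2.1 = 42.8273 dBW

42.8273 dBW


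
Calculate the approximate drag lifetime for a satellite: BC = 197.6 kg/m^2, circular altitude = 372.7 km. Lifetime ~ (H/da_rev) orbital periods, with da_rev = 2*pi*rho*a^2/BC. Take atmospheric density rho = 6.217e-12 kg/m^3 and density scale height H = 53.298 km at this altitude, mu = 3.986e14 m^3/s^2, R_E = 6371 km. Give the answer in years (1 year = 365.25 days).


a = R_E + alt = 6743.7000 km = 6.7437e+06 m
da_rev = 2*pi*rho*a^2/BC = 2*pi*6.217e-12*(6.7437e+06)^2/197.6 = 8.990219 m per revolution
N = H/da_rev = 53298.0000 m / 8.990219 m = 5928.4428 revolutions
P = 2*pi*sqrt(a^3/mu) = 5511.3575 s
lifetime = N*P = 5928.4428 * 5511.3575 = 3.2673768e+07 s = 378.1686 days
years = 378.1686 / 365.25 = 1.0354 years

1.0354 years
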